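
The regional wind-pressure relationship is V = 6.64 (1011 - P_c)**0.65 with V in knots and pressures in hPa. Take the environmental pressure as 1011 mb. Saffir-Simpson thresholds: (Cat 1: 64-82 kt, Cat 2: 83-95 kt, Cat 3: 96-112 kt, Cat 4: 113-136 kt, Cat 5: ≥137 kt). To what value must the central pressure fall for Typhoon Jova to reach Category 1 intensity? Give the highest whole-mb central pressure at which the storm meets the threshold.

Category 1 begins at V = 64 kt.
Required ΔP = (64/6.64)^(1/0.65) = 9.639^1.538 ≈ 32.65 mb.
P_c ≤ 1011 − 32.65 = 978.35, so the highest integer P_c is 978 mb.

978 mb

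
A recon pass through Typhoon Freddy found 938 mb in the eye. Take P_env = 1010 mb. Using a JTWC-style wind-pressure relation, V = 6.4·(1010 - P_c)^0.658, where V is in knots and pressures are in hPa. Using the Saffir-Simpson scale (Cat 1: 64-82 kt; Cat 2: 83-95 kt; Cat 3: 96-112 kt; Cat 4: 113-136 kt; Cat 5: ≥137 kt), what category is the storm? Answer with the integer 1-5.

3

ΔP = 1010 − 938 = 72 mb.
V ≈ 6.4 × 72^0.658 = 6.4 × 16.68 ≈ 107 kt.
107 kt falls in the Category 3 band.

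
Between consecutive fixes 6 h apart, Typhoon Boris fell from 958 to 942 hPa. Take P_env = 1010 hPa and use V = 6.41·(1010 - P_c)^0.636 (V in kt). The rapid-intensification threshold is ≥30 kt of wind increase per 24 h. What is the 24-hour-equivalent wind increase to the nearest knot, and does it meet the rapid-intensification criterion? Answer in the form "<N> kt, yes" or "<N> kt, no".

V₁: ΔP = 52, V ≈ 6.41 × 52^0.636 ≈ 79.11 kt.
V₂: ΔP = 68, V ≈ 6.41 × 68^0.636 ≈ 93.83 kt.
ΔV over 6 h = 14.72 kt → 24 h equivalent = 14.72 × 24/6 ≈ 58.88 kt.
59 kt ≥ 30 kt ⇒ rapid intensification.

59 kt, yes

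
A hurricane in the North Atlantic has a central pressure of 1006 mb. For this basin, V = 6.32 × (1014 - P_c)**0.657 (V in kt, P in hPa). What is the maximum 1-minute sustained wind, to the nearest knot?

25 kt

ΔP = 1014 − 1006 = 8 mb.
8^0.657 ≈ 3.920.
V ≈ 6.32 × 3.920 ≈ 24.8 kt.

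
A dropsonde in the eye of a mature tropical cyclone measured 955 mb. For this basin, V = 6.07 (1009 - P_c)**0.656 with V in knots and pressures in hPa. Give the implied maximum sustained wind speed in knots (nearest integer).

ΔP = 1009 − 955 = 54 mb.
54^0.656 ≈ 13.691.
V ≈ 6.07 × 13.691 ≈ 83.1 kt.

83 kt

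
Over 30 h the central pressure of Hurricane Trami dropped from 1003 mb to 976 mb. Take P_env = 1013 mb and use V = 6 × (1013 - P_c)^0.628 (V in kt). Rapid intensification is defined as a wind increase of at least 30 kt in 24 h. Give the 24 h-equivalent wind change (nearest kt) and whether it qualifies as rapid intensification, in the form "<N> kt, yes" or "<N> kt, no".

26 kt, no

V₁: ΔP = 10, V ≈ 6 × 10^0.628 ≈ 25.48 kt.
V₂: ΔP = 37, V ≈ 6 × 37^0.628 ≈ 57.94 kt.
ΔV over 30 h = 32.46 kt → 24 h equivalent = 32.46 × 24/30 ≈ 25.97 kt.
26 kt < 30 kt ⇒ not rapid intensification.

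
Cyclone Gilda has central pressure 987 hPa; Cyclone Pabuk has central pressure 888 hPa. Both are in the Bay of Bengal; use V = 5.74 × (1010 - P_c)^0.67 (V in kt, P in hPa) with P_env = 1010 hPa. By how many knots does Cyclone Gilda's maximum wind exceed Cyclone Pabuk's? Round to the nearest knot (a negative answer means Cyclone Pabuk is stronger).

Cyclone Gilda: ΔP = 23; V ≈ 5.74 × 23^0.67 ≈ 46.91 kt.
Cyclone Pabuk: ΔP = 122; V ≈ 5.74 × 122^0.67 ≈ 143.47 kt.
Difference ≈ 46.91 − 143.47 = -96.56 → -97 kt.

-97 kt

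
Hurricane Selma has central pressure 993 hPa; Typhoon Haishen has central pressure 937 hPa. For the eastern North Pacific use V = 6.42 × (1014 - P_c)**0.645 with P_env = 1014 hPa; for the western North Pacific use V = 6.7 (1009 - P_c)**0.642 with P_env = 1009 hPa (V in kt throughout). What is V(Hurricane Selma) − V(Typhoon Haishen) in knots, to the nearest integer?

-59 kt

Hurricane Selma: ΔP = 21; V ≈ 6.42 × 21^0.645 ≈ 45.75 kt.
Typhoon Haishen: ΔP = 72; V ≈ 6.7 × 72^0.642 ≈ 104.35 kt.
Difference ≈ 45.75 − 104.35 = -58.60 → -59 kt.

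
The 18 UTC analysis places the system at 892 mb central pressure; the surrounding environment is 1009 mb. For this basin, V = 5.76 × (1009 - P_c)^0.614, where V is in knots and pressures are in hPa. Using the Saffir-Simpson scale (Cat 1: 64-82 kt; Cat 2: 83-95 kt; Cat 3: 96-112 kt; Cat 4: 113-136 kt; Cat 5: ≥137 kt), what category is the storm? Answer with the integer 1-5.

3

ΔP = 1009 − 892 = 117 mb.
V ≈ 5.76 × 117^0.614 = 5.76 × 18.62 ≈ 107 kt.
107 kt falls in the Category 3 band.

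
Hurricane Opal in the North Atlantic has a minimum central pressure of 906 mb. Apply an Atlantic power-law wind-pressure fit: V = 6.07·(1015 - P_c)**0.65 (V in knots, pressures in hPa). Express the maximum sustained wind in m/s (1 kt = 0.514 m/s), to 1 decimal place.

65.8 m/s

ΔP = 1015 − 906 = 109 mb.
V ≈ 6.07 × 109^0.65 = 6.07 × 21.102 ≈ 128.090 kt.
128.090 × 0.514 ≈ 65.84 m/s → 65.8 m/s.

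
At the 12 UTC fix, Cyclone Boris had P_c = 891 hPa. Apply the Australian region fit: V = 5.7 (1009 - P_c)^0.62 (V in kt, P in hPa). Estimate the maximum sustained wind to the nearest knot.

ΔP = 1009 − 891 = 118 hPa.
118^0.62 ≈ 19.256.
V ≈ 5.7 × 19.256 ≈ 109.8 kt.

110 kt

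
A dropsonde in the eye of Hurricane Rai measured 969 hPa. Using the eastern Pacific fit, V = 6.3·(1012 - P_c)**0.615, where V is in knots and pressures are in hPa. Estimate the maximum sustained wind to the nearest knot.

ΔP = 1012 − 969 = 43 hPa.
43^0.615 ≈ 10.106.
V ≈ 6.3 × 10.106 ≈ 63.7 kt.

64 kt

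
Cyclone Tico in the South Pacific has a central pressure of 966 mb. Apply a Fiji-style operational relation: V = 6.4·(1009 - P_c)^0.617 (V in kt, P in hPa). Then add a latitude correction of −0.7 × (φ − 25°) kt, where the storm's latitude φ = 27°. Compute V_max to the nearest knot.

ΔP = 1009 − 966 = 43 mb.
43^0.617 ≈ 10.182.
V ≈ 6.4 × 10.182 ≈ 65.2 kt.
Latitude correction: −0.7 × (27 − 25) = -1.4 kt.
Corrected V ≈ 63.8 kt → 64 kt.

64 kt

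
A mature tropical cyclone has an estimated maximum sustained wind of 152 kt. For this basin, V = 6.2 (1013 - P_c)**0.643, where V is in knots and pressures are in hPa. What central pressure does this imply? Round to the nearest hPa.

868 hPa

ΔP = (V / 6.2)^(1/0.643) = (152/6.2)^1.555.
152/6.2 = 24.516; 24.516^1.555 ≈ 144.84 hPa.
P_c = 1013 − 144.84 = 868.16 ≈ 868 hPa.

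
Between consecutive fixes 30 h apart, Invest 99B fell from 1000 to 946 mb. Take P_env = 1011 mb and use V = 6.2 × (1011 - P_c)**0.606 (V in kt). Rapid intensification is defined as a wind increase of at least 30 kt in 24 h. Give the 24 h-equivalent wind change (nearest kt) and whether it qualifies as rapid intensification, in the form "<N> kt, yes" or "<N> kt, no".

V₁: ΔP = 11, V ≈ 6.2 × 11^0.606 ≈ 26.51 kt.
V₂: ΔP = 65, V ≈ 6.2 × 65^0.606 ≈ 77.81 kt.
ΔV over 30 h = 51.30 kt → 24 h equivalent = 51.30 × 24/30 ≈ 41.04 kt.
41 kt ≥ 30 kt ⇒ rapid intensification.

41 kt, yes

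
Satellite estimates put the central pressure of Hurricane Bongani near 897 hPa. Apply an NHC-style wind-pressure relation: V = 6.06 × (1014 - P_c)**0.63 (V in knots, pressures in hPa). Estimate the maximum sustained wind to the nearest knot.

ΔP = 1014 − 897 = 117 hPa.
117^0.63 ≈ 20.089.
V ≈ 6.06 × 20.089 ≈ 121.7 kt.

122 kt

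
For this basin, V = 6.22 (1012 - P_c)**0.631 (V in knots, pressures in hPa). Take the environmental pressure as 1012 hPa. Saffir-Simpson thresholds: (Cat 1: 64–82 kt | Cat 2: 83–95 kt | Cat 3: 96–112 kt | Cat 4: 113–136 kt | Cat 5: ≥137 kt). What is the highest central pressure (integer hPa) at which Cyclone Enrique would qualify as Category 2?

951 hPa

Category 2 begins at V = 83 kt.
Required ΔP = (83/6.22)^(1/0.631) = 13.344^1.585 ≈ 60.72 hPa.
P_c ≤ 1012 − 60.72 = 951.28, so the highest integer P_c is 951 hPa.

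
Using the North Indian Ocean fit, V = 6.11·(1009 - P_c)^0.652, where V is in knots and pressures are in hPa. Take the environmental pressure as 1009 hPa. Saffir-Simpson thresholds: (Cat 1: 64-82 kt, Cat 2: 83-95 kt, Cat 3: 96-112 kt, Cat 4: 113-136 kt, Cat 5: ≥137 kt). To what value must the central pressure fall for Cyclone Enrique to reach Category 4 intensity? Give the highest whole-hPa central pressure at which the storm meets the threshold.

Category 4 begins at V = 113 kt.
Required ΔP = (113/6.11)^(1/0.652) = 18.494^1.534 ≈ 87.76 hPa.
P_c ≤ 1009 − 87.76 = 921.24, so the highest integer P_c is 921 hPa.

921 hPa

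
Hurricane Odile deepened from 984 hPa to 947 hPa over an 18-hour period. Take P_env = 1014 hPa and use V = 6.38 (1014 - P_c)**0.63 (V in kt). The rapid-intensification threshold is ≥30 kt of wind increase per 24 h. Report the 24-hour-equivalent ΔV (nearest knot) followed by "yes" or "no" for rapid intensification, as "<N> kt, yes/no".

V₁: ΔP = 30, V ≈ 6.38 × 30^0.63 ≈ 54.38 kt.
V₂: ΔP = 67, V ≈ 6.38 × 67^0.63 ≈ 90.21 kt.
ΔV over 18 h = 35.83 kt → 24 h equivalent = 35.83 × 24/18 ≈ 47.77 kt.
48 kt ≥ 30 kt ⇒ rapid intensification.

48 kt, yes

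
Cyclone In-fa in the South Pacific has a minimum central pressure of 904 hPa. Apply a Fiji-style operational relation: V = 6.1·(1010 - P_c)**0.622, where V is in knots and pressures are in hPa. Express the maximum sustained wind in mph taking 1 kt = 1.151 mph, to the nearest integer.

128 mph

ΔP = 1010 − 904 = 106 hPa.
V ≈ 6.1 × 106^0.622 = 6.1 × 18.186 ≈ 110.935 kt.
110.935 × 1.151 ≈ 127.69 mph → 128 mph.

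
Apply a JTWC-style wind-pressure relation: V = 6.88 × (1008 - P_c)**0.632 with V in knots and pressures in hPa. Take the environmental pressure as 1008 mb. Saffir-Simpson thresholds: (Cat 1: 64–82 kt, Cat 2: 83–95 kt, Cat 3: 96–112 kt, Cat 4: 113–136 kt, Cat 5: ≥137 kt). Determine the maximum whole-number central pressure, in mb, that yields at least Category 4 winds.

924 mb

Category 4 begins at V = 113 kt.
Required ΔP = (113/6.88)^(1/0.632) = 16.424^1.582 ≈ 83.80 mb.
P_c ≤ 1008 − 83.80 = 924.20, so the highest integer P_c is 924 mb.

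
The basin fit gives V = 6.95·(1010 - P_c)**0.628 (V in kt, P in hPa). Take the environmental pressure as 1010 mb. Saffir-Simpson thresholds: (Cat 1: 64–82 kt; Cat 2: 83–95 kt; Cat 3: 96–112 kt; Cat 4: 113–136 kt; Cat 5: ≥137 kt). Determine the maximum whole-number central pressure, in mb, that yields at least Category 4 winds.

925 mb

Category 4 begins at V = 113 kt.
Required ΔP = (113/6.95)^(1/0.628) = 16.259^1.592 ≈ 84.82 mb.
P_c ≤ 1010 − 84.82 = 925.18, so the highest integer P_c is 925 mb.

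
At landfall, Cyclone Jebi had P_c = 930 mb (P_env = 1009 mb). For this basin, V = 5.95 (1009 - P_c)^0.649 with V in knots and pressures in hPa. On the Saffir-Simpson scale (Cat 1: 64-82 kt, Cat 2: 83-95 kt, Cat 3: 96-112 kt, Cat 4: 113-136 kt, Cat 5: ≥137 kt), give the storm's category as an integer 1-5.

ΔP = 1009 − 930 = 79 mb.
V ≈ 5.95 × 79^0.649 = 5.95 × 17.04 ≈ 101 kt.
101 kt falls in the Category 3 band.

3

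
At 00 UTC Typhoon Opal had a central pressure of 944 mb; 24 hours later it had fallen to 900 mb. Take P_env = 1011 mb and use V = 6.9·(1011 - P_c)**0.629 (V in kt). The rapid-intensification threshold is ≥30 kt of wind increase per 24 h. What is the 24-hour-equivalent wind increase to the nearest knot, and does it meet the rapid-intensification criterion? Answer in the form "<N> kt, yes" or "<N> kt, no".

36 kt, yes

V₁: ΔP = 67, V ≈ 6.9 × 67^0.629 ≈ 97.15 kt.
V₂: ΔP = 111, V ≈ 6.9 × 111^0.629 ≈ 133.46 kt.
ΔV over 24 h = 36.31 kt → 24 h equivalent = 36.31 × 24/24 ≈ 36.31 kt.
36 kt ≥ 30 kt ⇒ rapid intensification.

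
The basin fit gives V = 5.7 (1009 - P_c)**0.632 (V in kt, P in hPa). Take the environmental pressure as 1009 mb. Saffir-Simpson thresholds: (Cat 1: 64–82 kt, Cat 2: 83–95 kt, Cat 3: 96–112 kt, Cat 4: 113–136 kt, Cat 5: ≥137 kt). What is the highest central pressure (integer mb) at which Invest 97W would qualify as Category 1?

963 mb

Category 1 begins at V = 64 kt.
Required ΔP = (64/5.7)^(1/0.632) = 11.228^1.582 ≈ 45.91 mb.
P_c ≤ 1009 − 45.91 = 963.09, so the highest integer P_c is 963 mb.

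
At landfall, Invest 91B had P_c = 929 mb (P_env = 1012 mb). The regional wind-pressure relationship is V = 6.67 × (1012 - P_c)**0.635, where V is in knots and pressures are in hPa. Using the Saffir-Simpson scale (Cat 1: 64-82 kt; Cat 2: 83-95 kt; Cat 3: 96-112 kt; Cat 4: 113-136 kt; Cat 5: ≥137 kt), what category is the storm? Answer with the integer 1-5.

3

ΔP = 1012 − 929 = 83 mb.
V ≈ 6.67 × 83^0.635 = 6.67 × 16.54 ≈ 110 kt.
110 kt falls in the Category 3 band.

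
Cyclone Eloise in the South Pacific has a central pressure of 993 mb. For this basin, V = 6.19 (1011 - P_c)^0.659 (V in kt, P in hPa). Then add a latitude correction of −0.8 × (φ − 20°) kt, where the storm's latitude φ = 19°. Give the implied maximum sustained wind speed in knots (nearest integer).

42 kt

ΔP = 1011 − 993 = 18 mb.
18^0.659 ≈ 6.718.
V ≈ 6.19 × 6.718 ≈ 41.6 kt.
Latitude correction: −0.8 × (19 − 20) = 0.8 kt.
Corrected V ≈ 42.4 kt → 42 kt.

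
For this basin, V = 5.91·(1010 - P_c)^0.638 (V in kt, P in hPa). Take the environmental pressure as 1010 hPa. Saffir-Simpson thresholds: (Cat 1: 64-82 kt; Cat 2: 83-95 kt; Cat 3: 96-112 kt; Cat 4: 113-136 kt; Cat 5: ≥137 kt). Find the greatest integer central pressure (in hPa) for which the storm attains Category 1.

968 hPa

Category 1 begins at V = 64 kt.
Required ΔP = (64/5.91)^(1/0.638) = 10.829^1.567 ≈ 41.84 hPa.
P_c ≤ 1010 − 41.84 = 968.16, so the highest integer P_c is 968 hPa.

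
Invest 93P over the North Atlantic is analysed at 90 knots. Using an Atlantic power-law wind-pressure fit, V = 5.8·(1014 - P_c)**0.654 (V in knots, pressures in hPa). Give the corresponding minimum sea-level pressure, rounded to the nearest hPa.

ΔP = (V / 5.8)^(1/0.654) = (90/5.8)^1.529.
90/5.8 = 15.517; 15.517^1.529 ≈ 66.19 hPa.
P_c = 1014 − 66.19 = 947.81 ≈ 948 hPa.

948 hPa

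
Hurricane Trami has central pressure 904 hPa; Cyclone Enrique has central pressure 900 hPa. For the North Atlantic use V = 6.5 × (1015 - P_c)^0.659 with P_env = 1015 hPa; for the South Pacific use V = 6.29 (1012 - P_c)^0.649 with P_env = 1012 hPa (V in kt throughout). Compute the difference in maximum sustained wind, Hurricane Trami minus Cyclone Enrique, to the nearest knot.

Hurricane Trami: ΔP = 111; V ≈ 6.5 × 111^0.659 ≈ 144.80 kt.
Cyclone Enrique: ΔP = 112; V ≈ 6.29 × 112^0.649 ≈ 134.46 kt.
Difference ≈ 144.80 − 134.46 = 10.34 → 10 kt.

10 kt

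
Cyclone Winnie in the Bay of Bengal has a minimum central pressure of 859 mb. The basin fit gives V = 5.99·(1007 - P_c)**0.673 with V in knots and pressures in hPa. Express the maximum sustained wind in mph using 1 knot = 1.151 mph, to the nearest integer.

ΔP = 1007 − 859 = 148 mb.
V ≈ 5.99 × 148^0.673 = 5.99 × 28.879 ≈ 172.987 kt.
172.987 × 1.151 ≈ 199.11 mph → 199 mph.

199 mph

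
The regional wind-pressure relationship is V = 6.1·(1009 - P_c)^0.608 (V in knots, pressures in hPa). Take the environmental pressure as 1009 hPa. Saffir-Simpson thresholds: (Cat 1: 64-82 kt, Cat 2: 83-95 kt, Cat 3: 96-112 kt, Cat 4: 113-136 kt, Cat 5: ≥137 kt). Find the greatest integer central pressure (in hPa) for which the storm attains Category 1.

Category 1 begins at V = 64 kt.
Required ΔP = (64/6.1)^(1/0.608) = 10.492^1.645 ≈ 47.76 hPa.
P_c ≤ 1009 − 47.76 = 961.24, so the highest integer P_c is 961 hPa.

961 hPa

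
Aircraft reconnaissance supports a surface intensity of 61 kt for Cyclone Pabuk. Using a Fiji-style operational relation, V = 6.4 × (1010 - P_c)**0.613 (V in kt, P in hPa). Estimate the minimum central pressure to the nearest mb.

970 mb

ΔP = (V / 6.4)^(1/0.613) = (61/6.4)^1.631.
61/6.4 = 9.531; 9.531^1.631 ≈ 39.56 mb.
P_c = 1010 − 39.56 = 970.44 ≈ 970 mb.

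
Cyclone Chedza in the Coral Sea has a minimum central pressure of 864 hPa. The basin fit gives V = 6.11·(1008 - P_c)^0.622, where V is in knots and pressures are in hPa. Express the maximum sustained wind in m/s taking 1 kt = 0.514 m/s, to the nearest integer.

69 m/s

ΔP = 1008 − 864 = 144 hPa.
V ≈ 6.11 × 144^0.622 = 6.11 × 22.004 ≈ 134.444 kt.
134.444 × 0.514 ≈ 69.10 m/s → 69 m/s.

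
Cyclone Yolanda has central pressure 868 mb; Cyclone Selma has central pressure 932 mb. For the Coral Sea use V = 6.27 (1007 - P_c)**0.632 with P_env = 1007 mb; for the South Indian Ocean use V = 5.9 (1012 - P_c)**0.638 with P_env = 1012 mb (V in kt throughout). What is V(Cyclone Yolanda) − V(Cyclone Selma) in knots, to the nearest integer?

Cyclone Yolanda: ΔP = 139; V ≈ 6.27 × 139^0.632 ≈ 141.79 kt.
Cyclone Selma: ΔP = 80; V ≈ 5.9 × 80^0.638 ≈ 96.61 kt.
Difference ≈ 141.79 − 96.61 = 45.18 → 45 kt.

45 kt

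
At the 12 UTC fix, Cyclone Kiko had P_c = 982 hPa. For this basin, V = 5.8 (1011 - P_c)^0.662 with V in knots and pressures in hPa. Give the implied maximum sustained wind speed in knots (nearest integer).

ΔP = 1011 − 982 = 29 hPa.
29^0.662 ≈ 9.292.
V ≈ 5.8 × 9.292 ≈ 53.9 kt.

54 kt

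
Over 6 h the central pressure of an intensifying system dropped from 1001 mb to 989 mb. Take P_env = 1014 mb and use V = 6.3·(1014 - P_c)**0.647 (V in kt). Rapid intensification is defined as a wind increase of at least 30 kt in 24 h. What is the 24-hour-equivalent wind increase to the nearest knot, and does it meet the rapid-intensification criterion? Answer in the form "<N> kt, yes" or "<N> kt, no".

70 kt, yes

V₁: ΔP = 13, V ≈ 6.3 × 13^0.647 ≈ 33.12 kt.
V₂: ΔP = 25, V ≈ 6.3 × 25^0.647 ≈ 50.56 kt.
ΔV over 6 h = 17.44 kt → 24 h equivalent = 17.44 × 24/6 ≈ 69.76 kt.
70 kt ≥ 30 kt ⇒ rapid intensification.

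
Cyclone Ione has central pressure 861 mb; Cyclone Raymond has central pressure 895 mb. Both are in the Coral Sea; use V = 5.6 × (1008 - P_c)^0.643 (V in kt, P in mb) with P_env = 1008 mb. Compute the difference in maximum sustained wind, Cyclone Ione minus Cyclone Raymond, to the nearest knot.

Cyclone Ione: ΔP = 147; V ≈ 5.6 × 147^0.643 ≈ 138.60 kt.
Cyclone Raymond: ΔP = 113; V ≈ 5.6 × 113^0.643 ≈ 117.04 kt.
Difference ≈ 138.60 − 117.04 = 21.56 → 22 kt.

22 kt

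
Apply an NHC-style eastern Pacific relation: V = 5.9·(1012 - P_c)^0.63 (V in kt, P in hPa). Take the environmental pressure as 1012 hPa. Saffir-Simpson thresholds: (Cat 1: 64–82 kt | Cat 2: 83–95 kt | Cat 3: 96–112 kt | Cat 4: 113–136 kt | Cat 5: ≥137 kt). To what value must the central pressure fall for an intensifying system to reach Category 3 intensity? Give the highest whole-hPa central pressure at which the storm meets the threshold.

Category 3 begins at V = 96 kt.
Required ΔP = (96/5.9)^(1/0.63) = 16.271^1.587 ≈ 83.73 hPa.
P_c ≤ 1012 − 83.73 = 928.27, so the highest integer P_c is 928 hPa.

928 hPa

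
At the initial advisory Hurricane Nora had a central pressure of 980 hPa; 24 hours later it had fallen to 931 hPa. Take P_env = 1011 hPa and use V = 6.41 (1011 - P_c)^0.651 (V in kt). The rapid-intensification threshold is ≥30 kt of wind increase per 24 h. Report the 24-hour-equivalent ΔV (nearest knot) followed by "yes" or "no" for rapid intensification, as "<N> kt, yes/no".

V₁: ΔP = 31, V ≈ 6.41 × 31^0.651 ≈ 59.94 kt.
V₂: ΔP = 80, V ≈ 6.41 × 80^0.651 ≈ 111.11 kt.
ΔV over 24 h = 51.17 kt → 24 h equivalent = 51.17 × 24/24 ≈ 51.17 kt.
51 kt ≥ 30 kt ⇒ rapid intensification.

51 kt, yes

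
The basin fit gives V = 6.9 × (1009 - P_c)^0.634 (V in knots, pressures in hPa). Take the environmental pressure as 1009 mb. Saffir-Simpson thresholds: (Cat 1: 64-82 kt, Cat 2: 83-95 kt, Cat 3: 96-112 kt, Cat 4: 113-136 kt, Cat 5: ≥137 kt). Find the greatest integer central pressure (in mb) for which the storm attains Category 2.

958 mb

Category 2 begins at V = 83 kt.
Required ΔP = (83/6.9)^(1/0.634) = 12.029^1.577 ≈ 50.56 mb.
P_c ≤ 1009 − 50.56 = 958.44, so the highest integer P_c is 958 mb.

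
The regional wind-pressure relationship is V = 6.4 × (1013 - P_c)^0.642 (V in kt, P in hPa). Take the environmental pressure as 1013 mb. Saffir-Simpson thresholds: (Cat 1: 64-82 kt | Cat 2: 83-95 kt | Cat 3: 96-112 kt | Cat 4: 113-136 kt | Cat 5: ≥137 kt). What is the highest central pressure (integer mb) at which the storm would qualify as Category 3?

Category 3 begins at V = 96 kt.
Required ΔP = (96/6.4)^(1/0.642) = 15.000^1.558 ≈ 67.91 mb.
P_c ≤ 1013 − 67.91 = 945.09, so the highest integer P_c is 945 mb.

945 mb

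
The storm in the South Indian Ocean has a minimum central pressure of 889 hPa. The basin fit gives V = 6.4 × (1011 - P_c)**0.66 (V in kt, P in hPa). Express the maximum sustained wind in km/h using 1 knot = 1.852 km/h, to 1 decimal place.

282.4 km/h

ΔP = 1011 − 889 = 122 hPa.
V ≈ 6.4 × 122^0.66 = 6.4 × 23.823 ≈ 152.468 kt.
152.468 × 1.852 ≈ 282.37 km/h → 282.4 km/h.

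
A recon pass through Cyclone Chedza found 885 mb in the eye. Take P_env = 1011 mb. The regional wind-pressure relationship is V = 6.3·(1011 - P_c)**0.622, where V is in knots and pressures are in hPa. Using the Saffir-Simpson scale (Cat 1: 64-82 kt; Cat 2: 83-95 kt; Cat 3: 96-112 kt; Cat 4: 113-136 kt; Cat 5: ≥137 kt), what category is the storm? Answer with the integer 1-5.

4

ΔP = 1011 − 885 = 126 mb.
V ≈ 6.3 × 126^0.622 = 6.3 × 20.25 ≈ 128 kt.
128 kt falls in the Category 4 band.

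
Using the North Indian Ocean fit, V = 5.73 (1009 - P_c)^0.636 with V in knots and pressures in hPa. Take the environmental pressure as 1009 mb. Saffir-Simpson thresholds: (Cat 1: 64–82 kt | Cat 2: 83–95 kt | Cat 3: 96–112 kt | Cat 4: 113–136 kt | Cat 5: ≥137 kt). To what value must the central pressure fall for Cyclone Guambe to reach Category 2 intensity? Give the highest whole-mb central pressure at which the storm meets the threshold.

942 mb

Category 2 begins at V = 83 kt.
Required ΔP = (83/5.73)^(1/0.636) = 14.485^1.572 ≈ 66.89 mb.
P_c ≤ 1009 − 66.89 = 942.11, so the highest integer P_c is 942 mb.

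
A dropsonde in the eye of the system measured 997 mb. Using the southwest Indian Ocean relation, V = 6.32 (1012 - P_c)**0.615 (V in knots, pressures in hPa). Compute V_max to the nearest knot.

33 kt

ΔP = 1012 − 997 = 15 mb.
15^0.615 ≈ 5.288.
V ≈ 6.32 × 5.288 ≈ 33.4 kt.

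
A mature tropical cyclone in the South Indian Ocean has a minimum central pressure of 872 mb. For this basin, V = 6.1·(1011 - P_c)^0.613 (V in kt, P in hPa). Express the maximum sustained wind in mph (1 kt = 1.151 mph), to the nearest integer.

ΔP = 1011 − 872 = 139 mb.
V ≈ 6.1 × 139^0.613 = 6.1 × 20.591 ≈ 125.602 kt.
125.602 × 1.151 ≈ 144.57 mph → 145 mph.

145 mph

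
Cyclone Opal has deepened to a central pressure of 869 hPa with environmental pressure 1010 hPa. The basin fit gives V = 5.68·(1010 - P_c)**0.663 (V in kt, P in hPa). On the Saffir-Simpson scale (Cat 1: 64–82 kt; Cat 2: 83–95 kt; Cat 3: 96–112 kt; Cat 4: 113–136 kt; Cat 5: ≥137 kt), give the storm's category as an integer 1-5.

5

ΔP = 1010 − 869 = 141 hPa.
V ≈ 5.68 × 141^0.663 = 5.68 × 26.60 ≈ 151 kt.
151 kt falls in the Category 5 band.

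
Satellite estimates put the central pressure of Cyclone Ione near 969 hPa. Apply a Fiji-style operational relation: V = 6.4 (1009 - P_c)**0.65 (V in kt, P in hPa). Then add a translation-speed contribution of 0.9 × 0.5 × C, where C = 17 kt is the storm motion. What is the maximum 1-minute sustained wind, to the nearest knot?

78 kt

ΔP = 1009 − 969 = 40 hPa.
40^0.65 ≈ 10.999.
V ≈ 6.4 × 10.999 ≈ 70.4 kt.
Translation term: 0.9 × 0.5 × 17 = 7.65 kt.
Corrected V ≈ 78.05 kt → 78 kt.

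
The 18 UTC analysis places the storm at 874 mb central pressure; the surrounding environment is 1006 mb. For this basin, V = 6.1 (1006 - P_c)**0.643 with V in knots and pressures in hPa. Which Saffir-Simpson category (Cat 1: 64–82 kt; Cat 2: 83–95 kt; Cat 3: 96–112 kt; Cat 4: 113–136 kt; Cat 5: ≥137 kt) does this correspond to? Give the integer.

ΔP = 1006 − 874 = 132 mb.
V ≈ 6.1 × 132^0.643 = 6.1 × 23.10 ≈ 141 kt.
141 kt falls in the Category 5 band.

5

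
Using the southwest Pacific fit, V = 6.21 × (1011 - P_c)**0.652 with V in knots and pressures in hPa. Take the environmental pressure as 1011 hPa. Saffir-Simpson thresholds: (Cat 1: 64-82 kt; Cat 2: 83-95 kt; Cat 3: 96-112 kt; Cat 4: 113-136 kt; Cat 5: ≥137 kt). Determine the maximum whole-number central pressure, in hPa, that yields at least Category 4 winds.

925 hPa

Category 4 begins at V = 113 kt.
Required ΔP = (113/6.21)^(1/0.652) = 18.196^1.534 ≈ 85.60 hPa.
P_c ≤ 1011 − 85.60 = 925.40, so the highest integer P_c is 925 hPa.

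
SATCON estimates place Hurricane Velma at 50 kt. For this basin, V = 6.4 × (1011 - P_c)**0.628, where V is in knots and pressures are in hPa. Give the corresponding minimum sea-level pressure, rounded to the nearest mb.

ΔP = (V / 6.4)^(1/0.628) = (50/6.4)^1.592.
50/6.4 = 7.812; 7.812^1.592 ≈ 26.40 mb.
P_c = 1011 − 26.40 = 984.60 ≈ 985 mb.

985 mb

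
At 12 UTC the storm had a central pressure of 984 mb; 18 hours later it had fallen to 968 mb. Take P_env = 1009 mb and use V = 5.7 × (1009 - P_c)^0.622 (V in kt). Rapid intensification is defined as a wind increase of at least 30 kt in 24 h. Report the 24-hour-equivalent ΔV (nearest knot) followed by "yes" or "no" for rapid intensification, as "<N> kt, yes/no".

V₁: ΔP = 25, V ≈ 5.7 × 25^0.622 ≈ 42.21 kt.
V₂: ΔP = 41, V ≈ 5.7 × 41^0.622 ≈ 57.42 kt.
ΔV over 18 h = 15.21 kt → 24 h equivalent = 15.21 × 24/18 ≈ 20.28 kt.
20 kt < 30 kt ⇒ not rapid intensification.

20 kt, no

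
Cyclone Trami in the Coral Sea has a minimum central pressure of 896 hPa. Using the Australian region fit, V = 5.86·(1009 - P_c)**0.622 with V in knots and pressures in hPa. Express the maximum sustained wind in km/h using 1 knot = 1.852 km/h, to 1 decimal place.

205.4 km/h

ΔP = 1009 − 896 = 113 hPa.
V ≈ 5.86 × 113^0.622 = 5.86 × 18.924 ≈ 110.895 kt.
110.895 × 1.852 ≈ 205.38 km/h → 205.4 km/h.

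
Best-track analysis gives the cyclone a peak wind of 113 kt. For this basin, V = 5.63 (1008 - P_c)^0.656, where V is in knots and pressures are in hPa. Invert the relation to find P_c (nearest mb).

ΔP = (V / 5.63)^(1/0.656) = (113/5.63)^1.524.
113/5.63 = 20.071; 20.071^1.524 ≈ 96.74 mb.
P_c = 1008 − 96.74 = 911.26 ≈ 911 mb.

911 mb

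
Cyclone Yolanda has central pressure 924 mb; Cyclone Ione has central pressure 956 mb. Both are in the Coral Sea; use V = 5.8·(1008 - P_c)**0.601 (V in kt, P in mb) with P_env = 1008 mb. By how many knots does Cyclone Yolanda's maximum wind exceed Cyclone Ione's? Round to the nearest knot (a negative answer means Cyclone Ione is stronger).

Cyclone Yolanda: ΔP = 84; V ≈ 5.8 × 84^0.601 ≈ 83.16 kt.
Cyclone Ione: ΔP = 52; V ≈ 5.8 × 52^0.601 ≈ 62.34 kt.
Difference ≈ 83.16 − 62.34 = 20.82 → 21 kt.

21 kt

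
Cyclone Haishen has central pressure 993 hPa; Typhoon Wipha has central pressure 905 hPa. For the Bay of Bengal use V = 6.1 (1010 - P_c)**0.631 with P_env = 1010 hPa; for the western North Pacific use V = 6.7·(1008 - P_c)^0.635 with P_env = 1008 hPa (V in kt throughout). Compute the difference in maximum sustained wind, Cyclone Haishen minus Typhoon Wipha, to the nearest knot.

-91 kt

Cyclone Haishen: ΔP = 17; V ≈ 6.1 × 17^0.631 ≈ 36.45 kt.
Typhoon Wipha: ΔP = 103; V ≈ 6.7 × 103^0.635 ≈ 127.12 kt.
Difference ≈ 36.45 − 127.12 = -90.67 → -91 kt.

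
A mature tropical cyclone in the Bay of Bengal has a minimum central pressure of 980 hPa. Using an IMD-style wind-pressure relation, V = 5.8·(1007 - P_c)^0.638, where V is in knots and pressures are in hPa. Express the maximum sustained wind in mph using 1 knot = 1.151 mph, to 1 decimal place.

ΔP = 1007 − 980 = 27 hPa.
V ≈ 5.8 × 27^0.638 = 5.8 × 8.189 ≈ 47.494 kt.
47.494 × 1.151 ≈ 54.67 mph → 54.7 mph.

54.7 mph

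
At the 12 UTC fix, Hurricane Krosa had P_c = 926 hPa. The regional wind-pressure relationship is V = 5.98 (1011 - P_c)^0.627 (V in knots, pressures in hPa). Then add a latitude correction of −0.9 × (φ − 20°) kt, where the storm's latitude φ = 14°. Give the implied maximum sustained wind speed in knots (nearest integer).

102 kt

ΔP = 1011 − 926 = 85 hPa.
85^0.627 ≈ 16.209.
V ≈ 5.98 × 16.209 ≈ 96.9 kt.
Latitude correction: −0.9 × (14 − 20) = 5.4 kt.
Corrected V ≈ 102.3 kt → 102 kt.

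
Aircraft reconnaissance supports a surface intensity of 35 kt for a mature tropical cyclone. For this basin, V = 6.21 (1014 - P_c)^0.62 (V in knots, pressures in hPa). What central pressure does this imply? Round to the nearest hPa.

998 hPa

ΔP = (V / 6.21)^(1/0.62) = (35/6.21)^1.613.
35/6.21 = 5.636; 5.636^1.613 ≈ 16.26 hPa.
P_c = 1014 − 16.26 = 997.74 ≈ 998 hPa.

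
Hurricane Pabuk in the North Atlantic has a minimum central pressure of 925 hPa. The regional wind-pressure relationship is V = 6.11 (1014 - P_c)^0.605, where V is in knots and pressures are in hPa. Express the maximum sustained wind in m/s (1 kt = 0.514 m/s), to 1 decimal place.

47.5 m/s

ΔP = 1014 − 925 = 89 hPa.
V ≈ 6.11 × 89^0.605 = 6.11 × 15.114 ≈ 92.347 kt.
92.347 × 0.514 ≈ 47.47 m/s → 47.5 m/s.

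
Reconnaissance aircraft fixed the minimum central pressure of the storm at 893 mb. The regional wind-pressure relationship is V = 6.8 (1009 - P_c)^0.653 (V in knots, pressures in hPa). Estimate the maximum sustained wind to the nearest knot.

ΔP = 1009 − 893 = 116 mb.
116^0.653 ≈ 22.289.
V ≈ 6.8 × 22.289 ≈ 151.6 kt.

152 kt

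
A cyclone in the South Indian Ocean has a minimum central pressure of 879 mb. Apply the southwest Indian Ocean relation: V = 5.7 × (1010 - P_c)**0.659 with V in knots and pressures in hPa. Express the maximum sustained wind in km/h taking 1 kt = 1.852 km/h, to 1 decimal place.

262.3 km/h

ΔP = 1010 − 879 = 131 mb.
V ≈ 5.7 × 131^0.659 = 5.7 × 24.847 ≈ 141.630 kt.
141.630 × 1.852 ≈ 262.30 km/h → 262.3 km/h.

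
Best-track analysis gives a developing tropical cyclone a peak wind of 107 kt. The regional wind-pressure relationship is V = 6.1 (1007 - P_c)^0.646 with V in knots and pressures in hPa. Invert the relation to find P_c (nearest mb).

ΔP = (V / 6.1)^(1/0.646) = (107/6.1)^1.548.
107/6.1 = 17.541; 17.541^1.548 ≈ 84.29 mb.
P_c = 1007 − 84.29 = 922.71 ≈ 923 mb.

923 mb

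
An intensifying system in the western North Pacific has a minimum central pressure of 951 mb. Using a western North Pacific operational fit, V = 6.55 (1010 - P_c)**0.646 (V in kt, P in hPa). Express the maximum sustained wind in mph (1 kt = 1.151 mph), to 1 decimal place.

ΔP = 1010 − 951 = 59 mb.
V ≈ 6.55 × 59^0.646 = 6.55 × 13.931 ≈ 91.246 kt.
91.246 × 1.151 ≈ 105.02 mph → 105.0 mph.

105.0 mph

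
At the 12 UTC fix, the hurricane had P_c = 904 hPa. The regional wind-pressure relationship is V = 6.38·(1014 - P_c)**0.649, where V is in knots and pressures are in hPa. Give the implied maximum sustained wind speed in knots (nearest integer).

ΔP = 1014 − 904 = 110 hPa.
110^0.649 ≈ 21.128.
V ≈ 6.38 × 21.128 ≈ 134.8 kt.

135 kt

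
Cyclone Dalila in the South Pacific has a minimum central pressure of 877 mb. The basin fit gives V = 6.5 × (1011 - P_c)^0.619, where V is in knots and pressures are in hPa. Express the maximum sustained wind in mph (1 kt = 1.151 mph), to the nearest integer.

155 mph

ΔP = 1011 − 877 = 134 mb.
V ≈ 6.5 × 134^0.619 = 6.5 × 20.734 ≈ 134.769 kt.
134.769 × 1.151 ≈ 155.12 mph → 155 mph.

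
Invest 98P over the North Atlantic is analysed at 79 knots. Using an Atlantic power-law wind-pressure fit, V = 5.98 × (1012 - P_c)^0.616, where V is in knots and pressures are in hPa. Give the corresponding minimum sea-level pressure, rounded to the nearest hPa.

ΔP = (V / 5.98)^(1/0.616) = (79/5.98)^1.623.
79/5.98 = 13.211; 13.211^1.623 ≈ 66.02 hPa.
P_c = 1012 − 66.02 = 945.98 ≈ 946 hPa.

946 hPa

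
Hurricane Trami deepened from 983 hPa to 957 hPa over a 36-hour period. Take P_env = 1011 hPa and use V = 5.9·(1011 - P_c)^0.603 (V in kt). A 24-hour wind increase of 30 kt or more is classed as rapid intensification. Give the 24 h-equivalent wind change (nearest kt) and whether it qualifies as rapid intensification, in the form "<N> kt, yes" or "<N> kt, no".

V₁: ΔP = 28, V ≈ 5.9 × 28^0.603 ≈ 44.00 kt.
V₂: ΔP = 54, V ≈ 5.9 × 54^0.603 ≈ 65.39 kt.
ΔV over 36 h = 21.39 kt → 24 h equivalent = 21.39 × 24/36 ≈ 14.26 kt.
14 kt < 30 kt ⇒ not rapid intensification.

14 kt, no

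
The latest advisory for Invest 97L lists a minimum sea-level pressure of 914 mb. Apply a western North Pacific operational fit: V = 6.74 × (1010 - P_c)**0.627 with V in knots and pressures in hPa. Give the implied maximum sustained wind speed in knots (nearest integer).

ΔP = 1010 − 914 = 96 mb.
96^0.627 ≈ 17.494.
V ≈ 6.74 × 17.494 ≈ 117.9 kt.

118 kt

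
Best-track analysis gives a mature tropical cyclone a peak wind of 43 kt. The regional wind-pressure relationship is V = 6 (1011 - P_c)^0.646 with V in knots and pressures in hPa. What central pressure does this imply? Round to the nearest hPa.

990 hPa

ΔP = (V / 6)^(1/0.646) = (43/6)^1.548.
43/6 = 7.167; 7.167^1.548 ≈ 21.09 hPa.
P_c = 1011 − 21.09 = 989.91 ≈ 990 hPa.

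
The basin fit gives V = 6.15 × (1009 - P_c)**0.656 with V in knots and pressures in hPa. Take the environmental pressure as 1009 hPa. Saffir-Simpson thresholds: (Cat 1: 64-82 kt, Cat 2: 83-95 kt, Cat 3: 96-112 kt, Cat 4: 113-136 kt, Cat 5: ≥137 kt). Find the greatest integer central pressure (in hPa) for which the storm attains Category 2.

956 hPa

Category 2 begins at V = 83 kt.
Required ΔP = (83/6.15)^(1/0.656) = 13.496^1.524 ≈ 52.83 hPa.
P_c ≤ 1009 − 52.83 = 956.17, so the highest integer P_c is 956 hPa.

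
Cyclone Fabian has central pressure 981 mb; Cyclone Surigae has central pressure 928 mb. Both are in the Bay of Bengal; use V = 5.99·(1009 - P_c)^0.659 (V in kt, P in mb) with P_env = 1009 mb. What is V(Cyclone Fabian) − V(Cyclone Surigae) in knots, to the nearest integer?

-55 kt

Cyclone Fabian: ΔP = 28; V ≈ 5.99 × 28^0.659 ≈ 53.84 kt.
Cyclone Surigae: ΔP = 81; V ≈ 5.99 × 81^0.659 ≈ 108.42 kt.
Difference ≈ 53.84 − 108.42 = -54.58 → -55 kt.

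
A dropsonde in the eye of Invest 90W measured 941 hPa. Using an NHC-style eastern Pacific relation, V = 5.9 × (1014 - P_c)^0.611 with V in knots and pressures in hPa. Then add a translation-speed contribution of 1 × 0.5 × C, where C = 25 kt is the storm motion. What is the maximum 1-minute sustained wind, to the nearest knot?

ΔP = 1014 − 941 = 73 hPa.
73^0.611 ≈ 13.756.
V ≈ 5.9 × 13.756 ≈ 81.2 kt.
Translation term: 1 × 0.5 × 25 = 12.5 kt.
Corrected V ≈ 93.7 kt → 94 kt.

94 kt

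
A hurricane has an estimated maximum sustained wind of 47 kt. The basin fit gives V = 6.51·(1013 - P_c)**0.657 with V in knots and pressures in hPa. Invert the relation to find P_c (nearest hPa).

993 hPa

ΔP = (V / 6.51)^(1/0.657) = (47/6.51)^1.522.
47/6.51 = 7.220; 7.220^1.522 ≈ 20.26 hPa.
P_c = 1013 − 20.26 = 992.74 ≈ 993 hPa.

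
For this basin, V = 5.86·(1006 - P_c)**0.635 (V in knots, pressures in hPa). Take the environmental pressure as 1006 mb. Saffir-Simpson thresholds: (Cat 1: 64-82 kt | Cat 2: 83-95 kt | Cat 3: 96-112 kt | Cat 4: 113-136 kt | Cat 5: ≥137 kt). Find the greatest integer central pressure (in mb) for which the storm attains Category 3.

Category 3 begins at V = 96 kt.
Required ΔP = (96/5.86)^(1/0.635) = 16.382^1.575 ≈ 81.73 mb.
P_c ≤ 1006 − 81.73 = 924.27, so the highest integer P_c is 924 mb.

924 mb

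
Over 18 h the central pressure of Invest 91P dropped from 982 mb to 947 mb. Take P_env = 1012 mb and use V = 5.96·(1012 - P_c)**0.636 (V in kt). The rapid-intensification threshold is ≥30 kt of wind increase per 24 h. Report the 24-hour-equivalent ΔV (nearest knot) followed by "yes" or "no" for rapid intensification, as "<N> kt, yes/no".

V₁: ΔP = 30, V ≈ 5.96 × 30^0.636 ≈ 51.84 kt.
V₂: ΔP = 65, V ≈ 5.96 × 65^0.636 ≈ 84.77 kt.
ΔV over 18 h = 32.93 kt → 24 h equivalent = 32.93 × 24/18 ≈ 43.91 kt.
44 kt ≥ 30 kt ⇒ rapid intensification.

44 kt, yes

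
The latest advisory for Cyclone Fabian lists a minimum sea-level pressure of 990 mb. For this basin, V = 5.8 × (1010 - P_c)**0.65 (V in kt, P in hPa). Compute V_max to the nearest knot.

41 kt

ΔP = 1010 − 990 = 20 mb.
20^0.65 ≈ 7.009.
V ≈ 5.8 × 7.009 ≈ 40.7 kt.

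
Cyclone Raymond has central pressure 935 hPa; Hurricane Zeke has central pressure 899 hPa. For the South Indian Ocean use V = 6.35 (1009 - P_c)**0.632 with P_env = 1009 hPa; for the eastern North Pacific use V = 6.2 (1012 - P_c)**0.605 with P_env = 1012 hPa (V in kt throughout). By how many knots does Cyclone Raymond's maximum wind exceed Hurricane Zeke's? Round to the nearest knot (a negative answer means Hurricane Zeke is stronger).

Cyclone Raymond: ΔP = 74; V ≈ 6.35 × 74^0.632 ≈ 96.41 kt.
Hurricane Zeke: ΔP = 113; V ≈ 6.2 × 113^0.605 ≈ 108.27 kt.
Difference ≈ 96.41 − 108.27 = -11.86 → -12 kt.

-12 kt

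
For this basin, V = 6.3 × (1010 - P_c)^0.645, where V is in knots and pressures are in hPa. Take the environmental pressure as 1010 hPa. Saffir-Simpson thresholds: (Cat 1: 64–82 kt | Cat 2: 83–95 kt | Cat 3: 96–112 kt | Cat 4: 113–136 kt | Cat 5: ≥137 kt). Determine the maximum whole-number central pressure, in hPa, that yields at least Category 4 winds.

922 hPa

Category 4 begins at V = 113 kt.
Required ΔP = (113/6.3)^(1/0.645) = 17.937^1.550 ≈ 87.86 hPa.
P_c ≤ 1010 − 87.86 = 922.14, so the highest integer P_c is 922 hPa.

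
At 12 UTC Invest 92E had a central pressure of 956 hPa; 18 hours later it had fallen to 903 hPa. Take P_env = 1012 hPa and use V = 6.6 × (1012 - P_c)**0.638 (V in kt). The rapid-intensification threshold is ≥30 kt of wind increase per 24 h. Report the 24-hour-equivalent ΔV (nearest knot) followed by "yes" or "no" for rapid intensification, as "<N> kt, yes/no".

V₁: ΔP = 56, V ≈ 6.6 × 56^0.638 ≈ 86.08 kt.
V₂: ΔP = 109, V ≈ 6.6 × 109^0.638 ≈ 131.65 kt.
ΔV over 18 h = 45.57 kt → 24 h equivalent = 45.57 × 24/18 ≈ 60.76 kt.
61 kt ≥ 30 kt ⇒ rapid intensification.

61 kt, yes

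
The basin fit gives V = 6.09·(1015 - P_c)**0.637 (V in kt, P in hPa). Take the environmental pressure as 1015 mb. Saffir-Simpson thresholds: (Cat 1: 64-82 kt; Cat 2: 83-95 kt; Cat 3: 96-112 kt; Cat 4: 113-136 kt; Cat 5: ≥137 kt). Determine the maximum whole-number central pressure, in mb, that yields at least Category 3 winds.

Category 3 begins at V = 96 kt.
Required ΔP = (96/6.09)^(1/0.637) = 15.764^1.570 ≈ 75.88 mb.
P_c ≤ 1015 − 75.88 = 939.12, so the highest integer P_c is 939 mb.

939 mb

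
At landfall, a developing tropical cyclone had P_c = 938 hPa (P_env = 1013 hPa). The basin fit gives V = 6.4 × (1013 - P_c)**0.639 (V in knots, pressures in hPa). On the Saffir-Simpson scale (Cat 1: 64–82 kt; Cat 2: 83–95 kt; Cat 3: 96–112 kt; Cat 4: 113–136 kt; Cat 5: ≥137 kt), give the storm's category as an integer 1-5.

3

ΔP = 1013 − 938 = 75 hPa.
V ≈ 6.4 × 75^0.639 = 6.4 × 15.78 ≈ 101 kt.
101 kt falls in the Category 3 band.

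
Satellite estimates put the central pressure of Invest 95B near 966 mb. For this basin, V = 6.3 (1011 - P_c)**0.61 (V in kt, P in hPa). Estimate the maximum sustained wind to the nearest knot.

64 kt

ΔP = 1011 − 966 = 45 mb.
45^0.61 ≈ 10.197.
V ≈ 6.3 × 10.197 ≈ 64.2 kt.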